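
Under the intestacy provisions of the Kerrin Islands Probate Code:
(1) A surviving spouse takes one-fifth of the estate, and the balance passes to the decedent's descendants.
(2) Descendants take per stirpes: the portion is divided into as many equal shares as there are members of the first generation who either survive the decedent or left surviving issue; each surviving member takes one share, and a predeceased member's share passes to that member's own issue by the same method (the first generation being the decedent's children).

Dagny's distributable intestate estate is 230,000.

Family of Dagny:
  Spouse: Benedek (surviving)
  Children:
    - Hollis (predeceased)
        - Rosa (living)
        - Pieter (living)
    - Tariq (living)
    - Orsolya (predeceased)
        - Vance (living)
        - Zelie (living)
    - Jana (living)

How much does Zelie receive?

Benedek takes one-fifth of 230,000 = 46,000. The remaining 184,000 passes to the descendants.
The descendants' portion (184,000) is divided into 4 shares of 46,000: Tariq and Jana each take 46,000; Hollis's 46,000 share passes to Hollis's issue; Orsolya's 46,000 share passes to Orsolya's issue.
Hollis's share (46,000) is divided into 2 shares of 23,000: Rosa and Pieter each take 23,000.
Orsolya's share (46,000) is divided into 2 shares of 23,000: Vance and Zelie each take 23,000.

Zelie receives 23,000.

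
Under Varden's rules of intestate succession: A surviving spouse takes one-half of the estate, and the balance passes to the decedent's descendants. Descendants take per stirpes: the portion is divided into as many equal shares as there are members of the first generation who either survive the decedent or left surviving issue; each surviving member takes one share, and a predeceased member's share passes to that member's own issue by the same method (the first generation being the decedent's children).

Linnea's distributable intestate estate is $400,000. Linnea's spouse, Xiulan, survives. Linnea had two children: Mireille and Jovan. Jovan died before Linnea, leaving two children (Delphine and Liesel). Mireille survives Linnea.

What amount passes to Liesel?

Xiulan takes one-half of $400,000 = $200,000. The remaining $200,000 passes to the descendants.
The descendants' portion ($200,000) is divided into 2 shares of $100,000: Mireille takes $100,000; Jovan's $100,000 share passes to Jovan's issue.
Jovan's share ($100,000) is divided into 2 shares of $50,000: Delphine and Liesel each take $50,000.

Liesel receives $50,000.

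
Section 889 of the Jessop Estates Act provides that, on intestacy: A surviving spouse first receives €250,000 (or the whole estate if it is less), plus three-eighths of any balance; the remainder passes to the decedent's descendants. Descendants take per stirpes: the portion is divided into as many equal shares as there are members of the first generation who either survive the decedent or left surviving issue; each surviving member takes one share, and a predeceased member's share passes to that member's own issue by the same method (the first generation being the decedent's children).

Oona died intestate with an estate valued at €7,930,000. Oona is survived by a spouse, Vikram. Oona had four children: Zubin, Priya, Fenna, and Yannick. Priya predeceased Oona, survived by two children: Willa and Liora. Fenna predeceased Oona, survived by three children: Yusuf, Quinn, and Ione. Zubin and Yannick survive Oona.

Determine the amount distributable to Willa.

Vikram first takes €250,000, leaving a balance of €7,680,000. Vikram then takes three-eighths of the balance (€2,880,000), for a total of €3,130,000. The remaining €4,800,000 passes to the descendants.
The descendants' portion (€4,800,000) is divided into 4 shares of €1,200,000: Zubin and Yannick each take €1,200,000; Priya's €1,200,000 share passes to Priya's issue; Fenna's €1,200,000 share passes to Fenna's issue.
Priya's share (€1,200,000) is divided into 2 shares of €600,000: Willa and Liora each take €600,000.
Fenna's share (€1,200,000) is divided into 3 shares of €400,000: Yusuf, Quinn, and Ione each take €400,000.

Willa receives €600,000.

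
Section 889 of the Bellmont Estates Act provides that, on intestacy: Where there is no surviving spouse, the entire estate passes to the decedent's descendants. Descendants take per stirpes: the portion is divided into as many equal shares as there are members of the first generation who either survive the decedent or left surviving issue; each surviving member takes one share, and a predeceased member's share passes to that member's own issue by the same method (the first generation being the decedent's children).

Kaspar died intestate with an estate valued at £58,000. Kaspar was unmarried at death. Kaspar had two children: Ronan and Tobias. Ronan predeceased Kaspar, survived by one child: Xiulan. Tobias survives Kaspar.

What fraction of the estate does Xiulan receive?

Xiulan receives 1/2 of the estate.

The entire £58,000 passes to the descendants.
That amount (£58,000) is divided into 2 shares of £29,000: Tobias takes £29,000; Ronan's £29,000 share passes to Ronan's issue.
Ronan's share (£29,000) passes entirely to Xiulan.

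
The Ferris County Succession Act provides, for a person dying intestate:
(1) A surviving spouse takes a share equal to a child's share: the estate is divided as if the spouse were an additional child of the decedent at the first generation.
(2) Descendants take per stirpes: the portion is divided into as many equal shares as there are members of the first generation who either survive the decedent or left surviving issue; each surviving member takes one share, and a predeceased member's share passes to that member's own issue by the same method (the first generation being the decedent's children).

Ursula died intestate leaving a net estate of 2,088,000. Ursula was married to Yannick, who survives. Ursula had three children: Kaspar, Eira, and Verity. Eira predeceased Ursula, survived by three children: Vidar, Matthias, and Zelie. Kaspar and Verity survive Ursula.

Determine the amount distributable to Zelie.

Zelie receives 174,000.

The spouse counts as an additional share at the children's level, so there are 4 primary shares of 522,000. Yannick takes one such share (522,000).
The children's combined portion (1,566,000) is divided into 3 shares of 522,000: Kaspar and Verity each take 522,000; Eira's 522,000 share passes to Eira's issue.
Eira's share (522,000) is divided into 3 shares of 174,000: Vidar, Matthias, and Zelie each take 174,000.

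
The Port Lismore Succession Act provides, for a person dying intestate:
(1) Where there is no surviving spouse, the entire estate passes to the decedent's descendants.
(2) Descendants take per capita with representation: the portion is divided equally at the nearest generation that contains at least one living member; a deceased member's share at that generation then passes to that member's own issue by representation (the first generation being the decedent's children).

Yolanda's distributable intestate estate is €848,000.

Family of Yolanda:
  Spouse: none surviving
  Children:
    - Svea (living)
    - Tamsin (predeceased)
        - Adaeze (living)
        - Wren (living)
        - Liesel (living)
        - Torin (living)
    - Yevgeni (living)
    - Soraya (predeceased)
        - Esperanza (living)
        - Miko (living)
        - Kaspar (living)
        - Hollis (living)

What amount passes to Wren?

The entire €848,000 passes to the descendants.
That amount (€848,000) is divided into 4 shares of €212,000: Svea and Yevgeni each take €212,000; Tamsin's €212,000 share passes to Tamsin's issue; Soraya's €212,000 share passes to Soraya's issue.
Tamsin's share (€212,000) is divided into 4 shares of €53,000: Adaeze, Wren, Liesel, and Torin each take €53,000.
Soraya's share (€212,000) is divided into 4 shares of €53,000: Esperanza, Miko, Kaspar, and Hollis each take €53,000.

Wren receives €53,000.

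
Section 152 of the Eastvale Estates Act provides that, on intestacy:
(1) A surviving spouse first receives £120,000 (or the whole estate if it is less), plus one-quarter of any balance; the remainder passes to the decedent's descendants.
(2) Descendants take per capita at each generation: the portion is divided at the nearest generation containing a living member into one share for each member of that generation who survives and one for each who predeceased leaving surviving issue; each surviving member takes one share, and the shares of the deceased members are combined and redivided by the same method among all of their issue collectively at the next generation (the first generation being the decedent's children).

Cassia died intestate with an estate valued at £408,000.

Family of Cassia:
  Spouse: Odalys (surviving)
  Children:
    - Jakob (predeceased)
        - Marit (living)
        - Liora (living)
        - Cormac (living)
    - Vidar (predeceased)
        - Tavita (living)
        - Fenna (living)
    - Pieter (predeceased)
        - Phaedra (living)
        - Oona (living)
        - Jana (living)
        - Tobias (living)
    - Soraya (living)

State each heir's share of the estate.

Odalys first takes £120,000, leaving a balance of £288,000. Odalys then takes one-quarter of the balance (£72,000), for a total of £192,000. The remaining £216,000 passes to the descendants.
The descendants' portion (£216,000) is divided at the children's generation into 4 shares of £54,000. Soraya takes £54,000. The 3 shares of the deceased (Jakob, Vidar, and Pieter) are combined into a pool of £162,000.
That pool (£162,000) is divided at the grandchildren's generation equally among Marit, Liora, Cormac, Tavita, Fenna, Phaedra, Oona, Jana, and Tobias: £18,000 each.

Odalys: £192,000; Marit: £18,000; Liora: £18,000; Cormac: £18,000; Tavita: £18,000; Fenna: £18,000; Phaedra: £18,000; Oona: £18,000; Jana: £18,000; Tobias: £18,000; Soraya: £54,000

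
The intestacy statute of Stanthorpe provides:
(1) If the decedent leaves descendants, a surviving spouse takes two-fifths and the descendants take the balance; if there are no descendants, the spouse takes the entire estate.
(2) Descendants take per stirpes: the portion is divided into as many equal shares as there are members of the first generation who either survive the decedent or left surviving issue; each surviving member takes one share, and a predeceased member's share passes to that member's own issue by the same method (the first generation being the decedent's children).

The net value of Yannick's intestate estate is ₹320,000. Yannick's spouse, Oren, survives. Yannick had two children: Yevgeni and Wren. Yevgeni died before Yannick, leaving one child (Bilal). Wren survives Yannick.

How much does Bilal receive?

Bilal receives ₹96,000.

Oren takes two-fifths of ₹320,000 = ₹128,000. The remaining ₹192,000 passes to the descendants.
The descendants' portion (₹192,000) is divided into 2 shares of ₹96,000: Wren takes ₹96,000; Yevgeni's ₹96,000 share passes to Yevgeni's issue.
Yevgeni's share (₹96,000) passes entirely to Bilal.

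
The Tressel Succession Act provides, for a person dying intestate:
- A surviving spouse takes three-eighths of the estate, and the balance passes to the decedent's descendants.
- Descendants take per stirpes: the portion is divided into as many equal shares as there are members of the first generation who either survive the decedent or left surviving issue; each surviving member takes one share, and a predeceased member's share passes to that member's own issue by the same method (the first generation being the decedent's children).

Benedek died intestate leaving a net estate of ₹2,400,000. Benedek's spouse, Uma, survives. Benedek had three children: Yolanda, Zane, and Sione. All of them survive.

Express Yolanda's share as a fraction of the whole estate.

Uma takes three-eighths of ₹2,400,000 = ₹900,000. The remaining ₹1,500,000 passes to the descendants.
The descendants' portion (₹1,500,000) is divided into 3 shares of ₹500,000: Yolanda, Zane, and Sione each take ₹500,000.

Yolanda receives 5/24 of the estate.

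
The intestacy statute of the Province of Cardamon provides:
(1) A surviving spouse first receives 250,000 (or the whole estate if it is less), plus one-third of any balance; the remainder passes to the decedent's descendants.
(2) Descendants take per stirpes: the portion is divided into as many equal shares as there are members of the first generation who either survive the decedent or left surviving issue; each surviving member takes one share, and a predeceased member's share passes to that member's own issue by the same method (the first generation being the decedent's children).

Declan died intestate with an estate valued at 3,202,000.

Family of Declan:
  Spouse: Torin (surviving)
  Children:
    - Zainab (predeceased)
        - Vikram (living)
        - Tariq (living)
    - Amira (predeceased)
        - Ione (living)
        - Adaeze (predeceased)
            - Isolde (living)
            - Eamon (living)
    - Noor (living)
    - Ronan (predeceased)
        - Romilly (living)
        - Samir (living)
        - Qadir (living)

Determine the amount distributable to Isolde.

Isolde receives 123,000.

Torin first takes 250,000, leaving a balance of 2,952,000. Torin then takes one-third of the balance (984,000), for a total of 1,234,000. The remaining 1,968,000 passes to the descendants.
The descendants' portion (1,968,000) is divided into 4 shares of 492,000: Noor takes 492,000; Zainab's 492,000 share passes to Zainab's issue; Amira's 492,000 share passes to Amira's issue; Ronan's 492,000 share passes to Ronan's issue.
Zainab's share (492,000) is divided into 2 shares of 246,000: Vikram and Tariq each take 246,000.
Amira's share (492,000) is divided into 2 shares of 246,000: Ione takes 246,000; Adaeze's 246,000 share passes to Adaeze's issue.
Adaeze's share (246,000) is divided into 2 shares of 123,000: Isolde and Eamon each take 123,000.
Ronan's share (492,000) is divided into 3 shares of 164,000: Romilly, Samir, and Qadir each take 164,000.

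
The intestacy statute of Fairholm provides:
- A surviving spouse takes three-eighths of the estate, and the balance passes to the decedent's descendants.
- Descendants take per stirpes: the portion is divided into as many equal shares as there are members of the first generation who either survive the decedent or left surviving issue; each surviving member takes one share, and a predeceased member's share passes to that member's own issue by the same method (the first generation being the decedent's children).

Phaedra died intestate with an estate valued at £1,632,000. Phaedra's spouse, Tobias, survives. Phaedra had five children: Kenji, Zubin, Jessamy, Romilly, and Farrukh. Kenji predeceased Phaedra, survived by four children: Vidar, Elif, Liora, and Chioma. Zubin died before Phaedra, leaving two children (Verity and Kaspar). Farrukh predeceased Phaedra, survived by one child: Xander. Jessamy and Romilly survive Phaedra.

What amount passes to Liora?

Liora receives £51,000.

Tobias takes three-eighths of £1,632,000 = £612,000. The remaining £1,020,000 passes to the descendants.
The descendants' portion (£1,020,000) is divided into 5 shares of £204,000: Jessamy and Romilly each take £204,000; Kenji's £204,000 share passes to Kenji's issue; Zubin's £204,000 share passes to Zubin's issue; Farrukh's £204,000 share passes to Farrukh's issue.
Kenji's share (£204,000) is divided into 4 shares of £51,000: Vidar, Elif, Liora, and Chioma each take £51,000.
Zubin's share (£204,000) is divided into 2 shares of £102,000: Verity and Kaspar each take £102,000.
Farrukh's share (£204,000) passes entirely to Xander.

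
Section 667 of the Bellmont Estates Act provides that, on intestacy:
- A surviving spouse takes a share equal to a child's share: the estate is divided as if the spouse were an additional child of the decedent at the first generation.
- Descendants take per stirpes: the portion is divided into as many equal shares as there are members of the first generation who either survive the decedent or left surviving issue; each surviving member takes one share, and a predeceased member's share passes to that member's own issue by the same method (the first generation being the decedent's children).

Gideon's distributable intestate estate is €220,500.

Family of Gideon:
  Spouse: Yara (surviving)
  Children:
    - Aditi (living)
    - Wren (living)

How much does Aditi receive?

Aditi receives €73,500.

The spouse counts as an additional share at the children's level, so there are 3 primary shares of €73,500. Yara takes one such share (€73,500).
The children's combined portion (€147,000) is divided into 2 shares of €73,500: Aditi and Wren each take €73,500.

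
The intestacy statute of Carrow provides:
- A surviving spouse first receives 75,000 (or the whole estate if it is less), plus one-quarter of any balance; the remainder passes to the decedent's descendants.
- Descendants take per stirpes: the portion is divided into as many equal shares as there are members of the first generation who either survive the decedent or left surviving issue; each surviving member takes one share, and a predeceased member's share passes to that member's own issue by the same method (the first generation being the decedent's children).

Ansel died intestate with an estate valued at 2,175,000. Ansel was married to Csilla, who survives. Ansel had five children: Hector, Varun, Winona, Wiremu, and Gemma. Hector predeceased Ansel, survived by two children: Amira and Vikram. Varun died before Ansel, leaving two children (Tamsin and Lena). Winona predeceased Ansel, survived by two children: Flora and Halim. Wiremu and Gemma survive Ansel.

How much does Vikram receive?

Vikram receives 157,500.

Csilla first takes 75,000, leaving a balance of 2,100,000. Csilla then takes one-quarter of the balance (525,000), for a total of 600,000. The remaining 1,575,000 passes to the descendants.
The descendants' portion (1,575,000) is divided into 5 shares of 315,000: Wiremu and Gemma each take 315,000; Hector's 315,000 share passes to Hector's issue; Varun's 315,000 share passes to Varun's issue; Winona's 315,000 share passes to Winona's issue.
Hector's share (315,000) is divided into 2 shares of 157,500: Amira and Vikram each take 157,500.
Varun's share (315,000) is divided into 2 shares of 157,500: Tamsin and Lena each take 157,500.
Winona's share (315,000) is divided into 2 shares of 157,500: Flora and Halim each take 157,500.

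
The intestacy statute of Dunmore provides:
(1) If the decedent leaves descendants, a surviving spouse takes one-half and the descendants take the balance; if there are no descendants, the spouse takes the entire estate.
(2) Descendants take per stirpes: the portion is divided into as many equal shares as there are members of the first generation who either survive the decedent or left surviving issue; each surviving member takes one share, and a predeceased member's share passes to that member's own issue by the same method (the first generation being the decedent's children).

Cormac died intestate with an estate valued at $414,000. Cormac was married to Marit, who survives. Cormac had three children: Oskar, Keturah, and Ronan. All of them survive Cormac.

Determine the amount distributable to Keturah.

Keturah receives $69,000.

Marit takes one-half of $414,000 = $207,000. The remaining $207,000 passes to the descendants.
The descendants' portion ($207,000) is divided into 3 shares of $69,000: Oskar, Keturah, and Ronan each take $69,000.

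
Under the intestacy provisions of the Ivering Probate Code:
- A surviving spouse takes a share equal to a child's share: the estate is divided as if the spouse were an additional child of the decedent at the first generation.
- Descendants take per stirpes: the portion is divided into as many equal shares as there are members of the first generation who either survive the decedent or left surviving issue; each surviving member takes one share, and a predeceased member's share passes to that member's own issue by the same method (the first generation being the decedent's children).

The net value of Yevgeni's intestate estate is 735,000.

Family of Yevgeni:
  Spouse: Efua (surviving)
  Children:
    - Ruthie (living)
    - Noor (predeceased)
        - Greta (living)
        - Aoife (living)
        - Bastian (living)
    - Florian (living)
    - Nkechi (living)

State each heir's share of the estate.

Efua: 147,000; Ruthie: 147,000; Greta: 49,000; Aoife: 49,000; Bastian: 49,000; Florian: 147,000; Nkechi: 147,000

The spouse counts as an additional share at the children's level, so there are 5 primary shares of 147,000. Efua takes one such share (147,000).
The children's combined portion (588,000) is divided into 4 shares of 147,000: Ruthie, Florian, and Nkechi each take 147,000; Noor's 147,000 share passes to Noor's issue.
Noor's share (147,000) is divided into 3 shares of 49,000: Greta, Aoife, and Bastian each take 49,000.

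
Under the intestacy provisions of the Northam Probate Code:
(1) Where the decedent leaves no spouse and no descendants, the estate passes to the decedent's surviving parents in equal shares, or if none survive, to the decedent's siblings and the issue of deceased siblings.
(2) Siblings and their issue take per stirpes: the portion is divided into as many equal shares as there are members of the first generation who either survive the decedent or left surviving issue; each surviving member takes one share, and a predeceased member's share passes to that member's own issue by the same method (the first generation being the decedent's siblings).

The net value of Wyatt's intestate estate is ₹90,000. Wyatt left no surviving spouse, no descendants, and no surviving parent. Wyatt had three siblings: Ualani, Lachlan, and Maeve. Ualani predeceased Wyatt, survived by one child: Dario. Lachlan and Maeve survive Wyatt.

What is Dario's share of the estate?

Dario receives ₹30,000.

The entire ₹90,000 passes to the siblings and their issue.
That amount (₹90,000) is divided into 3 shares of ₹30,000: Lachlan and Maeve each take ₹30,000; Ualani's ₹30,000 share passes to Ualani's issue.
Ualani's share (₹30,000) passes entirely to Dario.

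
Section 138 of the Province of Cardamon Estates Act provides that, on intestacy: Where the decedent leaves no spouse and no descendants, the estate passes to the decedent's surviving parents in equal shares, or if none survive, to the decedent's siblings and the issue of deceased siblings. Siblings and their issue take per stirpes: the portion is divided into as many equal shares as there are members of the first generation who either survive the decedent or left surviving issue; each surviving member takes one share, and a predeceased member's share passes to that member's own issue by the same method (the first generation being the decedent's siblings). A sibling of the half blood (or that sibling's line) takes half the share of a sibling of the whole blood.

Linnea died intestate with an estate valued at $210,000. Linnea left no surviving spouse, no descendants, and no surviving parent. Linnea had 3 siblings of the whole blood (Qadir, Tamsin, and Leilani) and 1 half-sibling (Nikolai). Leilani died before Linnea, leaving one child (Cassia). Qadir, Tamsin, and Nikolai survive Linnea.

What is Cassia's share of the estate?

The entire $210,000 passes to the siblings and their issue.
Counting each half-blood sibling's line as half a unit, there are 7/2 units in $210,000, so one unit is $60,000. Whole-blood lines (Qadir, Tamsin, and Leilani) take $60,000 each; half-blood lines (Nikolai) take $30,000 each.
Leilani's share ($60,000) passes entirely to Cassia.

Cassia receives $60,000.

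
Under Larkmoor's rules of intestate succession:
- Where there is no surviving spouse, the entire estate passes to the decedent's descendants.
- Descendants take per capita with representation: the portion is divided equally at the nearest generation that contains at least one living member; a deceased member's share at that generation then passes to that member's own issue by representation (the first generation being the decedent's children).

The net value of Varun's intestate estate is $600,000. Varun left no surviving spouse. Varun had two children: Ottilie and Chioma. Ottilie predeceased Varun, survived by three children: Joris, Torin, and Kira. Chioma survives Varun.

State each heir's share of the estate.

Joris: $100,000; Torin: $100,000; Kira: $100,000; Chioma: $300,000

The entire $600,000 passes to the descendants.
That amount ($600,000) is divided into 2 shares of $300,000: Chioma takes $300,000; Ottilie's $300,000 share passes to Ottilie's issue.
Ottilie's share ($300,000) is divided into 3 shares of $100,000: Joris, Torin, and Kira each take $100,000.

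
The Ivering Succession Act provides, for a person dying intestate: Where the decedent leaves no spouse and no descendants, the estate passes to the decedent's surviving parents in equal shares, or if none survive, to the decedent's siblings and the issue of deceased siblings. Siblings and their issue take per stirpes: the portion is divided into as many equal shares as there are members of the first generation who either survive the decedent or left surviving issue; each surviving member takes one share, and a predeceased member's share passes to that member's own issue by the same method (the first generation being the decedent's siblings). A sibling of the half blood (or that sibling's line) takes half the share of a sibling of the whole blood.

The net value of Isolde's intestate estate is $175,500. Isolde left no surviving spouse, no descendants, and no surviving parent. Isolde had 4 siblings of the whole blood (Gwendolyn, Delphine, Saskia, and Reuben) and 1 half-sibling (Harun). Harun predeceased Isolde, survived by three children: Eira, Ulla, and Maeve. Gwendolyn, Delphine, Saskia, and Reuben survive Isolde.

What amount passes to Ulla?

Ulla receives $6,500.

The entire $175,500 passes to the siblings and their issue.
Counting each half-blood sibling's line as half a unit, there are 9/2 units in $175,500, so one unit is $39,000. Whole-blood lines (Gwendolyn, Delphine, Saskia, and Reuben) take $39,000 each; half-blood lines (Harun) take $19,500 each.
Harun's share ($19,500) is divided into 3 shares of $6,500: Eira, Ulla, and Maeve each take $6,500.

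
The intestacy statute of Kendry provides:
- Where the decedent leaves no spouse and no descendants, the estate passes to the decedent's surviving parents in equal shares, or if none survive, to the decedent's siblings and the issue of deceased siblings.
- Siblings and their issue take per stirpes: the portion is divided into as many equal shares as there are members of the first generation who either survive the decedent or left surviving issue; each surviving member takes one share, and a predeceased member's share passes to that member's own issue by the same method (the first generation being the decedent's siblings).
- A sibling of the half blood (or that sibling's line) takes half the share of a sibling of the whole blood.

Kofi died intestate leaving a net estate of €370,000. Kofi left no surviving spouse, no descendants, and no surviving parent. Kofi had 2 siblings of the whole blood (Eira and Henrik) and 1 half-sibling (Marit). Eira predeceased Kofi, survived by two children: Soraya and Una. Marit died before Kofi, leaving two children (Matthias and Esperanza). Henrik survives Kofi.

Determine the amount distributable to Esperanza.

Esperanza receives €37,000.

The entire €370,000 passes to the siblings and their issue.
Counting each half-blood sibling's line as half a unit, there are 5/2 units in €370,000, so one unit is €148,000. Whole-blood lines (Eira and Henrik) take €148,000 each; half-blood lines (Marit) take €74,000 each.
Eira's share (€148,000) is divided into 2 shares of €74,000: Soraya and Una each take €74,000.
Marit's share (€74,000) is divided into 2 shares of €37,000: Matthias and Esperanza each take €37,000.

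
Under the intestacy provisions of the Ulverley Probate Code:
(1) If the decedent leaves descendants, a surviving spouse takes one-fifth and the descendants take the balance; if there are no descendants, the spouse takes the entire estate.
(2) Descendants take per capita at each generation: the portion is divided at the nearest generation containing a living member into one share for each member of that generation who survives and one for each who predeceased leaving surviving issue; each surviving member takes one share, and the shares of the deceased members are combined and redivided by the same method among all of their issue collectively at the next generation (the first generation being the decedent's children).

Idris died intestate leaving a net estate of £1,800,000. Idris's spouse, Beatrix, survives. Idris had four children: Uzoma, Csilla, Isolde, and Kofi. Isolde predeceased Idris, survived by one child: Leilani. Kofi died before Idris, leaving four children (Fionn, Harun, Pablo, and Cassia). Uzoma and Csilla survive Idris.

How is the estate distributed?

Beatrix takes one-fifth of £1,800,000 = £360,000. The remaining £1,440,000 passes to the descendants.
The descendants' portion (£1,440,000) is divided at the children's generation into 4 shares of £360,000. Uzoma and Csilla each take £360,000. The 2 shares of the deceased (Isolde and Kofi) are combined into a pool of £720,000.
That pool (£720,000) is divided at the grandchildren's generation equally among Leilani, Fionn, Harun, Pablo, and Cassia: £144,000 each.

Beatrix: £360,000; Uzoma: £360,000; Csilla: £360,000; Leilani: £144,000; Fionn: £144,000; Harun: £144,000; Pablo: £144,000; Cassia: £144,000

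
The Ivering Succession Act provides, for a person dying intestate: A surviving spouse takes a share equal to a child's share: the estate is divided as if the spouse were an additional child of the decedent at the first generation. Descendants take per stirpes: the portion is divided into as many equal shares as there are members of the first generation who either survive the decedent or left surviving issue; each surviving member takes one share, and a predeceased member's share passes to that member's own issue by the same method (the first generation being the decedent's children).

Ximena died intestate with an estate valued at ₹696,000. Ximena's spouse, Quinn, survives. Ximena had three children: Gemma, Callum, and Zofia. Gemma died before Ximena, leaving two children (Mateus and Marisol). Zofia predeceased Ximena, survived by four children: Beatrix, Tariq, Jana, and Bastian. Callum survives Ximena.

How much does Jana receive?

Jana receives ₹43,500.

The spouse counts as an additional share at the children's level, so there are 4 primary shares of ₹174,000. Quinn takes one such share (₹174,000).
The children's combined portion (₹522,000) is divided into 3 shares of ₹174,000: Callum takes ₹174,000; Gemma's ₹174,000 share passes to Gemma's issue; Zofia's ₹174,000 share passes to Zofia's issue.
Gemma's share (₹174,000) is divided into 2 shares of ₹87,000: Mateus and Marisol each take ₹87,000.
Zofia's share (₹174,000) is divided into 4 shares of ₹43,500: Beatrix, Tariq, Jana, and Bastian each take ₹43,500.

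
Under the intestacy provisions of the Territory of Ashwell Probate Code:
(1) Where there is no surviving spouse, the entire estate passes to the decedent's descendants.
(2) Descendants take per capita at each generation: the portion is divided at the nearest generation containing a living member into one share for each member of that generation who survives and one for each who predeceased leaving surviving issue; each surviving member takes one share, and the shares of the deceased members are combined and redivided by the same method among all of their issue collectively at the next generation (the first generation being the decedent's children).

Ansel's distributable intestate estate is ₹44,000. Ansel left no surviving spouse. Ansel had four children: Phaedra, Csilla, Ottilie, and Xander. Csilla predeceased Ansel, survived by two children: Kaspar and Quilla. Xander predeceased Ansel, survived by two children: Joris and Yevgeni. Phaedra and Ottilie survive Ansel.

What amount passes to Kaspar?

Kaspar receives ₹5,500.

The entire ₹44,000 passes to the descendants.
That amount (₹44,000) is divided at the children's generation into 4 shares of ₹11,000. Phaedra and Ottilie each take ₹11,000. The 2 shares of the deceased (Csilla and Xander) are combined into a pool of ₹22,000.
That pool (₹22,000) is divided at the grandchildren's generation equally among Kaspar, Quilla, Joris, and Yevgeni: ₹5,500 each.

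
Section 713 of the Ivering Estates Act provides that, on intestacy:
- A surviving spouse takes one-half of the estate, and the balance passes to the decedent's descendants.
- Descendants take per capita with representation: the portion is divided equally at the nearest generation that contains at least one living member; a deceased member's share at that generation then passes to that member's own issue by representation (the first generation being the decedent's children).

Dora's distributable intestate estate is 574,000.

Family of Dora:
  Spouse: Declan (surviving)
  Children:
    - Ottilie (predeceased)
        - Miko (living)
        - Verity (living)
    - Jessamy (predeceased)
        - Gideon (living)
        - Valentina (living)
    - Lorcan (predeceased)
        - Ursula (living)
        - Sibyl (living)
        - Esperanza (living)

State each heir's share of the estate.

Declan takes one-half of 574,000 = 287,000. The remaining 287,000 passes to the descendants.
No child survives, so the initial division is made at the grandchildren's generation.
The descendants' portion (287,000) is divided into 7 shares of 41,000: Miko, Verity, Gideon, Valentina, Ursula, Sibyl, and Esperanza each take 41,000.

Declan: 287,000; Miko: 41,000; Verity: 41,000; Gideon: 41,000; Valentina: 41,000; Ursula: 41,000; Sibyl: 41,000; Esperanza: 41,000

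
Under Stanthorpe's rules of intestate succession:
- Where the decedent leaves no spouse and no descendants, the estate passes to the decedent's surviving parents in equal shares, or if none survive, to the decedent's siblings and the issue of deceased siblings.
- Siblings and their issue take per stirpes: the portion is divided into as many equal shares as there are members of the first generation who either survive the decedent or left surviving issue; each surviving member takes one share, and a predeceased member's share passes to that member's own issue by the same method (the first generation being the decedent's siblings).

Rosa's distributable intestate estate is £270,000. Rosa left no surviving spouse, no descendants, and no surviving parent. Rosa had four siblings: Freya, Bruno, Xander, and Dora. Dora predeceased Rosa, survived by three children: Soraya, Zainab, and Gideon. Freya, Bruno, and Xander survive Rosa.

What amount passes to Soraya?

The entire £270,000 passes to the siblings and their issue.
That amount (£270,000) is divided into 4 shares of £67,500: Freya, Bruno, and Xander each take £67,500; Dora's £67,500 share passes to Dora's issue.
Dora's share (£67,500) is divided into 3 shares of £22,500: Soraya, Zainab, and Gideon each take £22,500.

Soraya receives £22,500.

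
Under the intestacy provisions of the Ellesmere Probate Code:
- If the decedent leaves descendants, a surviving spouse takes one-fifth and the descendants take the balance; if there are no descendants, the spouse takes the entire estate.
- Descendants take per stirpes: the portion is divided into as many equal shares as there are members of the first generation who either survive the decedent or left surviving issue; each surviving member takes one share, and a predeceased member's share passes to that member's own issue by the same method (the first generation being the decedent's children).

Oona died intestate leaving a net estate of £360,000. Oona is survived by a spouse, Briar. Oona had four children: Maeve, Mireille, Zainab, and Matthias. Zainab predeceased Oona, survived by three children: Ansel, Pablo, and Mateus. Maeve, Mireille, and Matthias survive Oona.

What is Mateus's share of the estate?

Briar takes one-fifth of £360,000 = £72,000. The remaining £288,000 passes to the descendants.
The descendants' portion (£288,000) is divided into 4 shares of £72,000: Maeve, Mireille, and Matthias each take £72,000; Zainab's £72,000 share passes to Zainab's issue.
Zainab's share (£72,000) is divided into 3 shares of £24,000: Ansel, Pablo, and Mateus each take £24,000.

Mateus receives £24,000.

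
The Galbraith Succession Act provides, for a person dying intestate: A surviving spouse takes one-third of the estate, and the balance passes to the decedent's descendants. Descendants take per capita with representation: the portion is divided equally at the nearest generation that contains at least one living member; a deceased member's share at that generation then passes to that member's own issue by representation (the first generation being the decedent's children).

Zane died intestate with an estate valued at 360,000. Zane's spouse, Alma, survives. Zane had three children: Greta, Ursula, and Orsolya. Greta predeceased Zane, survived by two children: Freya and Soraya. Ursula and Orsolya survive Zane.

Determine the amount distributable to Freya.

Freya receives 40,000.

Alma takes one-third of 360,000 = 120,000. The remaining 240,000 passes to the descendants.
The descendants' portion (240,000) is divided into 3 shares of 80,000: Ursula and Orsolya each take 80,000; Greta's 80,000 share passes to Greta's issue.
Greta's share (80,000) is divided into 2 shares of 40,000: Freya and Soraya each take 40,000.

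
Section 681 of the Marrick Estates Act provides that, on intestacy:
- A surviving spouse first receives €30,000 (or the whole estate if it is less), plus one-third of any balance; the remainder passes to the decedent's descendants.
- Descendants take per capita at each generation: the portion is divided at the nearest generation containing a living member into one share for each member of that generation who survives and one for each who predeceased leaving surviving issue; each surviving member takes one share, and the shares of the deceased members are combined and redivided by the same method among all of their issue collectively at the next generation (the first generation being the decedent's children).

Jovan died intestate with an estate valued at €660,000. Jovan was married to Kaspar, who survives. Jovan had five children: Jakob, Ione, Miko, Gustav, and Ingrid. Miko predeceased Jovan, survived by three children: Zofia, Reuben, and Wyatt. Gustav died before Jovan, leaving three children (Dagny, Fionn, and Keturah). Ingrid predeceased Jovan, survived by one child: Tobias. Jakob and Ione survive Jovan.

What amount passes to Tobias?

Kaspar first takes €30,000, leaving a balance of €630,000. Kaspar then takes one-third of the balance (€210,000), for a total of €240,000. The remaining €420,000 passes to the descendants.
The descendants' portion (€420,000) is divided at the children's generation into 5 shares of €84,000. Jakob and Ione each take €84,000. The 3 shares of the deceased (Miko, Gustav, and Ingrid) are combined into a pool of €252,000.
That pool (€252,000) is divided at the grandchildren's generation equally among Zofia, Reuben, Wyatt, Dagny, Fionn, Keturah, and Tobias: €36,000 each.

Tobias receives €36,000.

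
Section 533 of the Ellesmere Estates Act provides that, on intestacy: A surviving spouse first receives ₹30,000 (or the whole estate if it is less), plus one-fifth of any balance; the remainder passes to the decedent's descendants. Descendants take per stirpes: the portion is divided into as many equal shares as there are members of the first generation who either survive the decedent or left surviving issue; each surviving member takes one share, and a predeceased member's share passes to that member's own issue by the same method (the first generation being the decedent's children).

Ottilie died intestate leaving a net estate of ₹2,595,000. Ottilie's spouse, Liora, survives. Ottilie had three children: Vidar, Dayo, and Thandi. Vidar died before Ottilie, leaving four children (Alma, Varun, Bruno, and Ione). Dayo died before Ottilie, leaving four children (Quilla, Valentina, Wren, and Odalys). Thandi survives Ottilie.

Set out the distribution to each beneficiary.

Liora first takes ₹30,000, leaving a balance of ₹2,565,000. Liora then takes one-fifth of the balance (₹513,000), for a total of ₹543,000. The remaining ₹2,052,000 passes to the descendants.
The descendants' portion (₹2,052,000) is divided into 3 shares of ₹684,000: Thandi takes ₹684,000; Vidar's ₹684,000 share passes to Vidar's issue; Dayo's ₹684,000 share passes to Dayo's issue.
Vidar's share (₹684,000) is divided into 4 shares of ₹171,000: Alma, Varun, Bruno, and Ione each take ₹171,000.
Dayo's share (₹684,000) is divided into 4 shares of ₹171,000: Quilla, Valentina, Wren, and Odalys each take ₹171,000.

Liora: ₹543,000; Alma: ₹171,000; Varun: ₹171,000; Bruno: ₹171,000; Ione: ₹171,000; Quilla: ₹171,000; Valentina: ₹171,000; Wren: ₹171,000; Odalys: ₹171,000; Thandi: ₹684,000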